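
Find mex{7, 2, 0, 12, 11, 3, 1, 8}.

The values 0, 1, 2, 3 are all present; 4 is the first non-negative integer missing from the set.

4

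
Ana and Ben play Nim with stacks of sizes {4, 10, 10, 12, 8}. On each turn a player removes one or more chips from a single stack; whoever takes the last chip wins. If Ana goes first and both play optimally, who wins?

Ben wins

Bitwise XOR of the heap sizes:
  0100  (4)
  1010  (10)
  1010  (10)
  1100  (12)
  1000  (8)
  ----
  0000  (0)
The nim-sum is 0, so this is a P-position: the player to move is in a losing position under optimal play; Ana is about to move from it and so loses — Ben wins.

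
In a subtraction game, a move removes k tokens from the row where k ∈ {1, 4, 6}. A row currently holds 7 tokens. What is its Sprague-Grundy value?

0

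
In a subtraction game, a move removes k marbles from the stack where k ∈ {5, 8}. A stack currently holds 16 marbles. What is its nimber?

0

Compute g(0), g(1), … for moves {5, 8}:
k:     0  1  2  3  4  5  6  7  8  9 10 11 12 13 14 15 16
g(k):  0  0  0  0  0  1  1  1  1  1  2  2  2  0  0  0  0
So g(16) = 0.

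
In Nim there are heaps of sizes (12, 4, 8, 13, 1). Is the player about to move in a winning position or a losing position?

Winning position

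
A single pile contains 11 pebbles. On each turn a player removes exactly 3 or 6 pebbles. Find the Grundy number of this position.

0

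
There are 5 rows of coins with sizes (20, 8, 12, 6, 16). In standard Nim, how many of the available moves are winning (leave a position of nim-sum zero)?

Nim-sum: 20 ⊕ 8 ⊕ 12 ⊕ 6 ⊕ 16 = 6.
The overall nim-sum is X = 6. A row of size p has a winning move iff p XOR X < p (reduce it to p XOR X).
  20: 20 XOR 6 = 18 < 20 — winning move (to 18).
  8: 8 XOR 6 = 14 ≥ 8 — no move.
  12: 12 XOR 6 = 10 < 12 — winning move (to 10).
  6: 6 XOR 6 = 0 < 6 — winning move (to 0).
  16: 16 XOR 6 = 22 ≥ 16 — no move.
That gives 3 winning moves.

3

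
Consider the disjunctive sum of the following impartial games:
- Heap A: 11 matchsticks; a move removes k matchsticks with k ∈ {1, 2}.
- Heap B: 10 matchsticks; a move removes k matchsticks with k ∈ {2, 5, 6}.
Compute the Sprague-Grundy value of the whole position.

Grundy values for heap A (subtraction set {1, 2}):
g(0) = mex{} = 0
g(1) = mex{0} = 1
g(2) = mex{0,1} = 2
g(3) = mex{1,2} = 0
g(4) = mex{0,2} = 1
g(5) = mex{0,1} = 2
g(6) = mex{1,2} = 0
g(7) = mex{0,2} = 1
g(8) = mex{0,1} = 2
g(9) = mex{1,2} = 0
g(10) = mex{0,2} = 1
g(11) = mex{0,1} = 2
So g(11) = 2.
Build the Grundy sequence for heap B with g(k) = mex{g(k−s) : s ∈ {2, 5, 6}, s ≤ k}:
k:     0  1  2  3  4  5  6  7  8  9 10
g(k):  0  0  1  1  0  2  1  3  0  2  1
So g(10) = 1.
By the Sprague-Grundy theorem, the Grundy value of a sum of independent games is the XOR of the component values.
Combined value = 2 ⊕ 1 = 3.

3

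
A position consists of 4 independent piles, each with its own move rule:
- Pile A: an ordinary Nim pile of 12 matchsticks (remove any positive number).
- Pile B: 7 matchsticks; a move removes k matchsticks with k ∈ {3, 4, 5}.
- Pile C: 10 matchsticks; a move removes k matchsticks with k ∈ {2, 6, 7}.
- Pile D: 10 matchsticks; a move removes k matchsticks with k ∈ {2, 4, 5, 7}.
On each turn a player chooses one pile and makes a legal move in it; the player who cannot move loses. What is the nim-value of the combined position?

13

Pile A is a plain Nim pile of size 12, so its Grundy value is 12.
For pile B, compute g(0), g(1), … with moves {3, 4, 5}:
k:     0  1  2  3  4  5  6  7
g(k):  0  0  0  1  1  1  2  2
So g(7) = 2.
Build the Grundy sequence for pile C with g(k) = mex{g(k−s) : s ∈ {2, 6, 7}, s ≤ k}:
k:     0  1  2  3  4  5  6  7  8  9 10
g(k):  0  0  1  1  0  0  1  1  2  0  3
So g(10) = 3.
For pile D, compute g(0), g(1), … with moves {2, 4, 5, 7}:
g(0) = mex{} = 0
g(1) = mex{} = 0
g(2) = mex{0} = 1
g(3) = mex{0} = 1
g(4) = mex{0,1} = 2
g(5) = mex{0,1} = 2
g(6) = mex{0,1,2} = 3
g(7) = mex{0,1,2} = 3
g(8) = mex{0,1,2,3} = 4
g(9) = mex{1,2,3} = 0
g(10) = mex{1,2,3,4} = 0
So g(10) = 0.
By the Sprague-Grundy theorem, the Grundy value of a sum of independent games is the XOR of the component values.
Combined value = 12 ⊕ 2 ⊕ 3 ⊕ 0 = 13.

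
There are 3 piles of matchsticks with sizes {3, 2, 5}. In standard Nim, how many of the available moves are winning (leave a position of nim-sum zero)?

Compute the nim-sum pairwise:
3 XOR 2 = 1
1 XOR 5 = 4
The overall nim-sum is X = 4. A pile of size p has a winning move iff p XOR X < p (reduce it to p XOR X).
  3: 3 XOR 4 = 7 ≥ 3 — no move.
  2: 2 XOR 4 = 6 ≥ 2 — no move.
  5: 5 XOR 4 = 1 < 5 — winning move (to 1).
That gives 1 winning move.

1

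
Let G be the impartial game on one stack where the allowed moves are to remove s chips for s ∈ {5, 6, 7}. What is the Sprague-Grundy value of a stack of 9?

1

Compute g(0), g(1), … for moves {5, 6, 7}:
k:     0  1  2  3  4  5  6  7  8  9
g(k):  0  0  0  0  0  1  1  1  1  1
So g(9) = 1.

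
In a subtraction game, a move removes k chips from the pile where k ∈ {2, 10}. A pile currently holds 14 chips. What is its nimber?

1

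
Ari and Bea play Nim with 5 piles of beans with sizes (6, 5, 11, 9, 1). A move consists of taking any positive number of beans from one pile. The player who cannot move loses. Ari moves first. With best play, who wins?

Compute the nim-sum pairwise:
6 ^ 5 = 3
3 ^ 11 = 8
8 ^ 9 = 1
1 ^ 1 = 0
The nim-sum is 0, so this is a P-position: the player to move is in a losing position under optimal play; Ari is about to move from it and so loses — Bea wins.

Bea wins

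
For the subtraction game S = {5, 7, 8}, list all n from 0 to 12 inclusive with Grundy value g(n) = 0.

Grundy values for subtraction set {5, 7, 8}:
g(0) = mex{} = 0
g(1) = mex{} = 0
g(2) = mex{} = 0
g(3) = mex{} = 0
g(4) = mex{} = 0
g(5) = mex{0} = 1
g(6) = mex{0} = 1
g(7) = mex{0} = 1
g(8) = mex{0} = 1
g(9) = mex{0} = 1
g(10) = mex{0,1} = 2
g(11) = mex{0,1} = 2
g(12) = mex{0,1} = 2
The P-positions (g = 0) in 0..12 are 0, 1, 2, 3, 4.

0, 1, 2, 3, 4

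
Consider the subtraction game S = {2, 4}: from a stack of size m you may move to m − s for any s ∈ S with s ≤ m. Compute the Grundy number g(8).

Build the Grundy sequence with g(k) = mex{g(k−s) : s ∈ {2, 4}, s ≤ k}:
k:     0  1  2  3  4  5  6  7  8
g(k):  0  0  1  1  2  2  0  0  1
So g(8) = 1.

1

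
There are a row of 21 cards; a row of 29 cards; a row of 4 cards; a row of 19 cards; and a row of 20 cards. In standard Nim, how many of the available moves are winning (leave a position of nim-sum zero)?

1

Compute the nim-sum pairwise:
21 ⊕ 29 = 8
8 ⊕ 4 = 12
12 ⊕ 19 = 31
31 ⊕ 20 = 11
The overall nim-sum is X = 11. A row of size p has a winning move iff p XOR X < p (reduce it to p XOR X).
  21: 21 XOR 11 = 30 ≥ 21 — no move.
  29: 29 XOR 11 = 22 < 29 — winning move (to 22).
  4: 4 XOR 11 = 15 ≥ 4 — no move.
  19: 19 XOR 11 = 24 ≥ 19 — no move.
  20: 20 XOR 11 = 31 ≥ 20 — no move.
That gives 1 winning move.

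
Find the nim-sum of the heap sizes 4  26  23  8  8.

Bitwise XOR of the heap sizes:
  00100  (4)
  11010  (26)
  10111  (23)
  01000  (8)
  01000  (8)
  -----
  01001  (9)

9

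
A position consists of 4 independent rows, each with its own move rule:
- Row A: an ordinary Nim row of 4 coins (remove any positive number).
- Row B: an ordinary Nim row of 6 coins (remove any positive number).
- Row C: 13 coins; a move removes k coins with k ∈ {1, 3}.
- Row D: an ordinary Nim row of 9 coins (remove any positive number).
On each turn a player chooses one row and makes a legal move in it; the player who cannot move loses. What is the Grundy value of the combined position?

Row A is a plain Nim row of size 4, so its Grundy value is 4.
Row B is a plain Nim row of size 6, so its Grundy value is 6.
Build the Grundy sequence for row C with g(k) = mex{g(k−s) : s ∈ {1, 3}, s ≤ k}:
k:     0  1  2  3  4  5  6  7  8  9 10 11 12 13
g(k):  0  1  0  1  0  1  0  1  0  1  0  1  0  1
So g(13) = 1.
Row D is a plain Nim row of size 9, so its Grundy value is 9.
By the Sprague-Grundy theorem, the Grundy value of a sum of independent games is the XOR of the component values.
Combined value = 4 XOR 6 XOR 1 XOR 9 = 10.

10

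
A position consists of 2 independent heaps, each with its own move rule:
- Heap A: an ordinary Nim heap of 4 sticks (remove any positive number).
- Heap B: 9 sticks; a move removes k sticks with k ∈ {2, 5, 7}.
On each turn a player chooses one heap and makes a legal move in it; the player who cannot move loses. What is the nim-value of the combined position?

6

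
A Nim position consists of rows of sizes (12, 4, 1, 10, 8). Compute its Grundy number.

11

Bitwise XOR of the heap sizes:
  1100  (12)
  0100  (4)
  0001  (1)
  1010  (10)
  1000  (8)
  ----
  1011  (11)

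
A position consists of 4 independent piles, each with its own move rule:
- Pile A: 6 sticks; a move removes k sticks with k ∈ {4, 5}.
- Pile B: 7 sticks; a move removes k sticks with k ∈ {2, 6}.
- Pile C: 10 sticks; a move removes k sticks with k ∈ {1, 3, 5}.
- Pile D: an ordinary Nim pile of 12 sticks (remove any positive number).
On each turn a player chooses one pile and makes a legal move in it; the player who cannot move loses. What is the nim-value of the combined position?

12

For pile A, compute g(0), g(1), … with moves {4, 5}:
k:     0  1  2  3  4  5  6
g(k):  0  0  0  0  1  1  1
So g(6) = 1.
For pile B, compute g(0), g(1), … with moves {2, 6}:
k:     0  1  2  3  4  5  6  7
g(k):  0  0  1  1  0  0  1  1
So g(7) = 1.
Build the Grundy sequence for pile C with g(k) = mex{g(k−s) : s ∈ {1, 3, 5}, s ≤ k}:
g(0) = mex{} = 0
g(1) = mex{0} = 1
g(2) = mex{1} = 0
g(3) = mex{0} = 1
g(4) = mex{1} = 0
g(5) = mex{0} = 1
g(6) = mex{1} = 0
g(7) = mex{0} = 1
g(8) = mex{1} = 0
g(9) = mex{0} = 1
g(10) = mex{1} = 0
So g(10) = 0.
Pile D is a plain Nim pile of size 12, so its Grundy value is 12.
The value of a disjunctive sum is the nim-sum of the parts.
Combined value = 1 XOR 1 XOR 0 XOR 12 = 12.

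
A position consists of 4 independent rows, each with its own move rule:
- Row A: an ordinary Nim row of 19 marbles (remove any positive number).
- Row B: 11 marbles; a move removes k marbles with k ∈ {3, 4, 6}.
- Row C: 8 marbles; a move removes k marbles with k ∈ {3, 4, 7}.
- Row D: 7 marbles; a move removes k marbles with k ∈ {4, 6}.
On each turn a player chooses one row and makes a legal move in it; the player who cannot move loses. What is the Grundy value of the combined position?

16

Row A is a plain Nim row of size 19, so its Grundy value is 19.
Build the Grundy sequence for row B with g(k) = mex{g(k−s) : s ∈ {3, 4, 6}, s ≤ k}:
g(0) = mex{} = 0
g(1) = mex{} = 0
g(2) = mex{} = 0
g(3) = mex{0} = 1
g(4) = mex{0} = 1
g(5) = mex{0} = 1
g(6) = mex{0,1} = 2
g(7) = mex{0,1} = 2
g(8) = mex{0,1} = 2
g(9) = mex{1,2} = 0
g(10) = mex{1,2} = 0
g(11) = mex{1,2} = 0
So g(11) = 0.
Grundy values for row C (subtraction set {3, 4, 7}):
g(0) = mex{} = 0
g(1) = mex{} = 0
g(2) = mex{} = 0
g(3) = mex{0} = 1
g(4) = mex{0} = 1
g(5) = mex{0} = 1
g(6) = mex{0,1} = 2
g(7) = mex{0,1} = 2
g(8) = mex{0,1} = 2
So g(8) = 2.
Grundy values for row D (subtraction set {4, 6}):
k:     0  1  2  3  4  5  6  7
g(k):  0  0  0  0  1  1  1  1
So g(7) = 1.
The value of a disjunctive sum is the nim-sum of the parts.
Combined value = 19 XOR 0 XOR 2 XOR 1 = 16.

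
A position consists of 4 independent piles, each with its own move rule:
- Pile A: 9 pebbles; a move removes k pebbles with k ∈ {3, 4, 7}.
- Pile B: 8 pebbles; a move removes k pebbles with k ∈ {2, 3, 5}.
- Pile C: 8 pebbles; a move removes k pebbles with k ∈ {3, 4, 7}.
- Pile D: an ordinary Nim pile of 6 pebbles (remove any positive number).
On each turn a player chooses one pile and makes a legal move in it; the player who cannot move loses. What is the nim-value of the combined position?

Grundy values for pile A (subtraction set {3, 4, 7}):
k:     0  1  2  3  4  5  6  7  8  9
g(k):  0  0  0  1  1  1  2  2  2  3
So g(9) = 3.
Build the Grundy sequence for pile B with g(k) = mex{g(k−s) : s ∈ {2, 3, 5}, s ≤ k}:
g(0) = mex{} = 0
g(1) = mex{} = 0
g(2) = mex{0} = 1
g(3) = mex{0} = 1
g(4) = mex{0,1} = 2
g(5) = mex{0,1} = 2
g(6) = mex{0,1,2} = 3
g(7) = mex{1,2} = 0
g(8) = mex{1,2,3} = 0
So g(8) = 0.
Build the Grundy sequence for pile C with g(k) = mex{g(k−s) : s ∈ {3, 4, 7}, s ≤ k}:
g(0) = mex{} = 0
g(1) = mex{} = 0
g(2) = mex{} = 0
g(3) = mex{0} = 1
g(4) = mex{0} = 1
g(5) = mex{0} = 1
g(6) = mex{0,1} = 2
g(7) = mex{0,1} = 2
g(8) = mex{0,1} = 2
So g(8) = 2.
Pile D is a plain Nim pile of size 6, so its Grundy value is 6.
The value of a disjunctive sum is the nim-sum of the parts.
Combined value = 3 ⊕ 0 ⊕ 2 ⊕ 6 = 7.

7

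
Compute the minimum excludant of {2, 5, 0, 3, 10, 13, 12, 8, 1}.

4

The values 0, 1, 2, 3 are all present; 4 is the first non-negative integer missing from the set.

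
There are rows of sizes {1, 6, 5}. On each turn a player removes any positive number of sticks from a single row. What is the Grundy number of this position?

2

Compute the nim-sum pairwise:
1 ^ 6 = 7
7 ^ 5 = 2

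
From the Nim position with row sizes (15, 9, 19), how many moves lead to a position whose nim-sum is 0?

Bitwise XOR of the heap sizes:
  01111  (15)
  01001  (9)
  10011  (19)
  -----
  10101  (21)
The overall nim-sum is X = 21. A row of size p has a winning move iff p XOR X < p (reduce it to p XOR X).
  15: 15 XOR 21 = 26 ≥ 15 — no move.
  9: 9 XOR 21 = 28 ≥ 9 — no move.
  19: 19 XOR 21 = 6 < 19 — winning move (to 6).
That gives 1 winning move.

1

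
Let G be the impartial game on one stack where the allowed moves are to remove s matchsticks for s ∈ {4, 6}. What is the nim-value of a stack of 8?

2

Compute g(0), g(1), … for moves {4, 6}:
g(0) = mex{} = 0
g(1) = mex{} = 0
g(2) = mex{} = 0
g(3) = mex{} = 0
g(4) = mex{0} = 1
g(5) = mex{0} = 1
g(6) = mex{0} = 1
g(7) = mex{0} = 1
g(8) = mex{0,1} = 2
So g(8) = 2.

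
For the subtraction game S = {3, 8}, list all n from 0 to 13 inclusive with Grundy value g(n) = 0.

Build the Grundy sequence with g(k) = mex{g(k−s) : s ∈ {3, 8}, s ≤ k}:
k:     0  1  2  3  4  5  6  7  8  9 10 11 12 13
g(k):  0  0  0  1  1  1  0  0  2  1  1  0  0  0
The P-positions (g = 0) in 0..13 are 0, 1, 2, 6, 7, 11, 12, 13.

0, 1, 2, 6, 7, 11, 12, 13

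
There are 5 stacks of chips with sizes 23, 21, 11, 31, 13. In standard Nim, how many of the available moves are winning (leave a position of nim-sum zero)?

3

Compute the nim-sum pairwise:
23 XOR 21 = 2
2 XOR 11 = 9
9 XOR 31 = 22
22 XOR 13 = 27
The overall nim-sum is X = 27. A stack of size p has a winning move iff p XOR X < p (reduce it to p XOR X).
  23: 23 XOR 27 = 12 < 23 — winning move (to 12).
  21: 21 XOR 27 = 14 < 21 — winning move (to 14).
  11: 11 XOR 27 = 16 ≥ 11 — no move.
  31: 31 XOR 27 = 4 < 31 — winning move (to 4).
  13: 13 XOR 27 = 22 ≥ 13 — no move.
That gives 3 winning moves.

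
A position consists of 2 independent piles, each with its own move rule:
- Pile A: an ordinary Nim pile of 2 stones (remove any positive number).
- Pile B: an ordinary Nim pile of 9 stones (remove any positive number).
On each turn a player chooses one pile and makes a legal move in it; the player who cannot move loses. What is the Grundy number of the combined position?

Pile A is a plain Nim pile of size 2, so its Grundy value is 2.
Pile B is a plain Nim pile of size 9, so its Grundy value is 9.
By the Sprague-Grundy theorem, the Grundy value of a sum of independent games is the XOR of the component values.
Combined value = 2 ⊕ 9 = 11.

11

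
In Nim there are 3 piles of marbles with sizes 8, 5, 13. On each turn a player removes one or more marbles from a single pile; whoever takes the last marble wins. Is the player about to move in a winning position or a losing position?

Losing position

Bitwise XOR of the heap sizes:
  1000  (8)
  0101  (5)
  1101  (13)
  ----
  0000  (0)
The nim-sum is 0, so this is a P-position: the player to move is in a losing position under optimal play.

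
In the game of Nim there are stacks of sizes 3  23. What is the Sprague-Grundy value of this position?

20

Compute the nim-sum pairwise:
3 ^ 23 = 20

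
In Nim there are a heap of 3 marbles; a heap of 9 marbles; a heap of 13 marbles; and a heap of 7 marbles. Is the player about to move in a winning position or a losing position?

Compute the nim-sum pairwise:
3 ⊕ 9 = 10
10 ⊕ 13 = 7
7 ⊕ 7 = 0
The nim-sum is 0, so this is a P-position: the player to move is in a losing position under optimal play.

Losing position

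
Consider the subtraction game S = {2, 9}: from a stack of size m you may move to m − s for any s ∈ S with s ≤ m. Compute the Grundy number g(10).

Grundy values for subtraction set {2, 9}:
g(0) = mex{} = 0
g(1) = mex{} = 0
g(2) = mex{0} = 1
g(3) = mex{0} = 1
g(4) = mex{1} = 0
g(5) = mex{1} = 0
g(6) = mex{0} = 1
g(7) = mex{0} = 1
g(8) = mex{1} = 0
g(9) = mex{0,1} = 2
g(10) = mex{0} = 1
So g(10) = 1.

1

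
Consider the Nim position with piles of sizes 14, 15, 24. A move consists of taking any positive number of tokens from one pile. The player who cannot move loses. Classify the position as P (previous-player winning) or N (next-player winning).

N-position

Nim-sum: 14 ⊕ 15 ⊕ 24 = 25.
The nim-sum is 25 ≠ 0, so this is an N-position: the player to move can win.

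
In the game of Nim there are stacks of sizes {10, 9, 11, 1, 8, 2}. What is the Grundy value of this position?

Nim-sum: 10 XOR 9 XOR 11 XOR 1 XOR 8 XOR 2 = 3.

3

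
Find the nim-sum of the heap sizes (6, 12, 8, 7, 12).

Compute the nim-sum pairwise:
6 ^ 12 = 10
10 ^ 8 = 2
2 ^ 7 = 5
5 ^ 12 = 9

9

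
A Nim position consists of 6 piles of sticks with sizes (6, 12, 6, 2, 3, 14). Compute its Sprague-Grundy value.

3

Write each in binary and XOR column by column:
  0110  (6)
  1100  (12)
  0110  (6)
  0010  (2)
  0011  (3)
  1110  (14)
  ----
  0011  (3)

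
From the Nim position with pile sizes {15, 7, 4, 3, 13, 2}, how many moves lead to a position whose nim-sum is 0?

0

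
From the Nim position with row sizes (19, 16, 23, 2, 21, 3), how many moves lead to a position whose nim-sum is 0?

Compute the nim-sum pairwise:
19 ⊕ 16 = 3
3 ⊕ 23 = 20
20 ⊕ 2 = 22
22 ⊕ 21 = 3
3 ⊕ 3 = 0
The nim-sum is already 0, so every move leaves a nonzero nim-sum — there are no winning moves.

0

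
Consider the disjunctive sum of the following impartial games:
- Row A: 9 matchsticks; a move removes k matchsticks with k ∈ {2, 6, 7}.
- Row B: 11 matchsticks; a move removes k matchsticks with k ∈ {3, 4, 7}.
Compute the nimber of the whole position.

0

Build the Grundy sequence for row A with g(k) = mex{g(k−s) : s ∈ {2, 6, 7}, s ≤ k}:
g(0) = mex{} = 0
g(1) = mex{} = 0
g(2) = mex{0} = 1
g(3) = mex{0} = 1
g(4) = mex{1} = 0
g(5) = mex{1} = 0
g(6) = mex{0} = 1
g(7) = mex{0} = 1
g(8) = mex{0,1} = 2
g(9) = mex{1} = 0
So g(9) = 0.
Grundy values for row B (subtraction set {3, 4, 7}):
k:     0  1  2  3  4  5  6  7  8  9 10 11
g(k):  0  0  0  1  1  1  2  2  2  3  0  0
So g(11) = 0.
The value of a disjunctive sum is the nim-sum of the parts.
Combined value = 0 XOR 0 = 0.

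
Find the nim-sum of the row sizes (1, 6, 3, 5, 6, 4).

3

Compute the nim-sum pairwise:
1 ^ 6 = 7
7 ^ 3 = 4
4 ^ 5 = 1
1 ^ 6 = 7
7 ^ 4 = 3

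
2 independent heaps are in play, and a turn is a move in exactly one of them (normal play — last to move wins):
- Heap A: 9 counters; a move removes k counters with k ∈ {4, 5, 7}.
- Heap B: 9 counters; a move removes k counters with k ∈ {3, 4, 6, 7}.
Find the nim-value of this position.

1

For heap A, compute g(0), g(1), … with moves {4, 5, 7}:
k:     0  1  2  3  4  5  6  7  8  9
g(k):  0  0  0  0  1  1  1  1  2  2
So g(9) = 2.
Grundy values for heap B (subtraction set {3, 4, 6, 7}):
g(0) = mex{} = 0
g(1) = mex{} = 0
g(2) = mex{} = 0
g(3) = mex{0} = 1
g(4) = mex{0} = 1
g(5) = mex{0} = 1
g(6) = mex{0,1} = 2
g(7) = mex{0,1} = 2
g(8) = mex{0,1} = 2
g(9) = mex{0,1,2} = 3
So g(9) = 3.
The value of a disjunctive sum is the nim-sum of the parts.
Combined value = 2 XOR 3 = 1.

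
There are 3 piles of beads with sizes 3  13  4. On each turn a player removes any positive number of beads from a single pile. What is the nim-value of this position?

10

In binary:
  0011  (3)
  1101  (13)
  0100  (4)
  ----
  1010  (10)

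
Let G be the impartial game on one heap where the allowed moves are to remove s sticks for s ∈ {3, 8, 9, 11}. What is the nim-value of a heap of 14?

2

Compute g(0), g(1), … for moves {3, 8, 9, 11}:
g(0) = mex{} = 0
g(1) = mex{} = 0
g(2) = mex{} = 0
g(3) = mex{0} = 1
g(4) = mex{0} = 1
g(5) = mex{0} = 1
g(6) = mex{1} = 0
g(7) = mex{1} = 0
g(8) = mex{0,1} = 2
g(9) = mex{0} = 1
g(10) = mex{0} = 1
g(11) = mex{0,1,2} = 3
g(12) = mex{0,1} = 2
g(13) = mex{0,1} = 2
g(14) = mex{0,1,3} = 2
So g(14) = 2.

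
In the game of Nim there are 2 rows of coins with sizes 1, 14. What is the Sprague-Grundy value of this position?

Write each in binary and XOR column by column:
  0001  (1)
  1110  (14)
  ----
  1111  (15)

15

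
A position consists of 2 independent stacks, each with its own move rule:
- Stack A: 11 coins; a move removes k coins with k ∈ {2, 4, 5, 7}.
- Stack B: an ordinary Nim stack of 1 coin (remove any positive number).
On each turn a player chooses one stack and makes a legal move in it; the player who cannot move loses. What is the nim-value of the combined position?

0

Build the Grundy sequence for stack A with g(k) = mex{g(k−s) : s ∈ {2, 4, 5, 7}, s ≤ k}:
k:     0  1  2  3  4  5  6  7  8  9 10 11
g(k):  0  0  1  1  2  2  3  3  4  0  0  1
So g(11) = 1.
Stack B is a plain Nim stack of size 1, so its Grundy value is 1.
The value of a disjunctive sum is the nim-sum of the parts.
Combined value = 1 ⊕ 1 = 0.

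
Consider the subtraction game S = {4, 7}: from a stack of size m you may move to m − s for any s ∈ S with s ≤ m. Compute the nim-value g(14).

Build the Grundy sequence with g(k) = mex{g(k−s) : s ∈ {4, 7}, s ≤ k}:
g(0) = mex{} = 0
g(1) = mex{} = 0
g(2) = mex{} = 0
g(3) = mex{} = 0
g(4) = mex{0} = 1
g(5) = mex{0} = 1
g(6) = mex{0} = 1
g(7) = mex{0} = 1
g(8) = mex{0,1} = 2
g(9) = mex{0,1} = 2
g(10) = mex{0,1} = 2
g(11) = mex{1} = 0
g(12) = mex{1,2} = 0
g(13) = mex{1,2} = 0
g(14) = mex{1,2} = 0
So g(14) = 0.

0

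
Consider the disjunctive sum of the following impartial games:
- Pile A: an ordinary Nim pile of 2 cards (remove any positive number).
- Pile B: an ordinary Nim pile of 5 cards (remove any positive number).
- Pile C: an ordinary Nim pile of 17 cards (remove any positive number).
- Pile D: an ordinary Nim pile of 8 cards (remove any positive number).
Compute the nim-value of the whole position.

30

Pile A is a plain Nim pile of size 2, so its Grundy value is 2.
Pile B is a plain Nim pile of size 5, so its Grundy value is 5.
Pile C is a plain Nim pile of size 17, so its Grundy value is 17.
Pile D is a plain Nim pile of size 8, so its Grundy value is 8.
By the Sprague-Grundy theorem, the Grundy value of a sum of independent games is the XOR of the component values.
Combined value = 2 XOR 5 XOR 17 XOR 8 = 30.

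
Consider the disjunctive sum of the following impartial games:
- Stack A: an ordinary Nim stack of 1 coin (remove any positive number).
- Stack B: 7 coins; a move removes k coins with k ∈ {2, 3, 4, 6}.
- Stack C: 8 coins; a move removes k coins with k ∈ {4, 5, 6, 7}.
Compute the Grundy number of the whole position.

0

Stack A is a plain Nim stack of size 1, so its Grundy value is 1.
Grundy values for stack B (subtraction set {2, 3, 4, 6}):
k:     0  1  2  3  4  5  6  7
g(k):  0  0  1  1  2  2  3  3
So g(7) = 3.
For stack C, compute g(0), g(1), … with moves {4, 5, 6, 7}:
k:     0  1  2  3  4  5  6  7  8
g(k):  0  0  0  0  1  1  1  1  2
So g(8) = 2.
By the Sprague-Grundy theorem, the Grundy value of a sum of independent games is the XOR of the component values.
Combined value = 1 XOR 3 XOR 2 = 0.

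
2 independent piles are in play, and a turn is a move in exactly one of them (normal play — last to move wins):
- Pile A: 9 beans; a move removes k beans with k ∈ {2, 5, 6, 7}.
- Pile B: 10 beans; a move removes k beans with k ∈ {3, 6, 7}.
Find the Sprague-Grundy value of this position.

For pile A, compute g(0), g(1), … with moves {2, 5, 6, 7}:
g(0) = mex{} = 0
g(1) = mex{} = 0
g(2) = mex{0} = 1
g(3) = mex{0} = 1
g(4) = mex{1} = 0
g(5) = mex{0,1} = 2
g(6) = mex{0} = 1
g(7) = mex{0,1,2} = 3
g(8) = mex{0,1} = 2
g(9) = mex{0,1,3} = 2
So g(9) = 2.
Build the Grundy sequence for pile B with g(k) = mex{g(k−s) : s ∈ {3, 6, 7}, s ≤ k}:
k:     0  1  2  3  4  5  6  7  8  9 10
g(k):  0  0  0  1  1  1  2  2  2  3  0
So g(10) = 0.
The value of a disjunctive sum is the nim-sum of the parts.
Combined value = 2 XOR 0 = 2.

2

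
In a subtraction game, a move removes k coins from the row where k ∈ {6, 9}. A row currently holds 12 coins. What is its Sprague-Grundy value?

2

Build the Grundy sequence with g(k) = mex{g(k−s) : s ∈ {6, 9}, s ≤ k}:
k:     0  1  2  3  4  5  6  7  8  9 10 11 12
g(k):  0  0  0  0  0  0  1  1  1  1  1  1  2
So g(12) = 2.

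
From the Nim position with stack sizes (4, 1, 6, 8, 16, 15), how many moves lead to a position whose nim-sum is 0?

1

Nim-sum: 4 XOR 1 XOR 6 XOR 8 XOR 16 XOR 15 = 20.
The overall nim-sum is X = 20. A stack of size p has a winning move iff p XOR X < p (reduce it to p XOR X).
  4: 4 XOR 20 = 16 ≥ 4 — no move.
  1: 1 XOR 20 = 21 ≥ 1 — no move.
  6: 6 XOR 20 = 18 ≥ 6 — no move.
  8: 8 XOR 20 = 28 ≥ 8 — no move.
  16: 16 XOR 20 = 4 < 16 — winning move (to 4).
  15: 15 XOR 20 = 27 ≥ 15 — no move.
That gives 1 winning move.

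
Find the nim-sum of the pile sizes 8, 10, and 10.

8

Write each in binary and XOR column by column:
  1000  (8)
  1010  (10)
  1010  (10)
  ----
  1000  (8)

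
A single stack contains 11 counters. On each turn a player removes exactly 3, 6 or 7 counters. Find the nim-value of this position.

0

Grundy values for subtraction set {3, 6, 7}:
k:     0  1  2  3  4  5  6  7  8  9 10 11
g(k):  0  0  0  1  1  1  2  2  2  3  0  0
So g(11) = 0.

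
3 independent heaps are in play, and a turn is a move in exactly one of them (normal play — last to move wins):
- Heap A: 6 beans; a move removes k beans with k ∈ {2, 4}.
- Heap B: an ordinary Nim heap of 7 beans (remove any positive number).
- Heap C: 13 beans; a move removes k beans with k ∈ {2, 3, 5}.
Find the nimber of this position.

4

For heap A, compute g(0), g(1), … with moves {2, 4}:
g(0) = mex{} = 0
g(1) = mex{} = 0
g(2) = mex{0} = 1
g(3) = mex{0} = 1
g(4) = mex{0,1} = 2
g(5) = mex{0,1} = 2
g(6) = mex{1,2} = 0
So g(6) = 0.
Heap B is a plain Nim heap of size 7, so its Grundy value is 7.
For heap C, compute g(0), g(1), … with moves {2, 3, 5}:
k:     0  1  2  3  4  5  6  7  8  9 10 11 12 13
g(k):  0  0  1  1  2  2  3  0  0  1  1  2  2  3
So g(13) = 3.
By the Sprague-Grundy theorem, the Grundy value of a sum of independent games is the XOR of the component values.
Combined value = 0 ⊕ 7 ⊕ 3 = 4.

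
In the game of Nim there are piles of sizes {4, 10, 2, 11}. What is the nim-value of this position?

7

Compute the nim-sum pairwise:
4 XOR 10 = 14
14 XOR 2 = 12
12 XOR 11 = 7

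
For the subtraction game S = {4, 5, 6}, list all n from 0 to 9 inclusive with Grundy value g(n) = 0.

0, 1, 2, 3

Build the Grundy sequence with g(k) = mex{g(k−s) : s ∈ {4, 5, 6}, s ≤ k}:
k:     0  1  2  3  4  5  6  7  8  9
g(k):  0  0  0  0  1  1  1  1  2  2
The P-positions (g = 0) in 0..9 are 0, 1, 2, 3.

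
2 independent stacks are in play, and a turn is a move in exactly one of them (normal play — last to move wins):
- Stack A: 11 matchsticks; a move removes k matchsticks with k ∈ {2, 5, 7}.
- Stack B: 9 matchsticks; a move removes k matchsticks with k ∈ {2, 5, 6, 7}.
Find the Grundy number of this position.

1

Grundy values for stack A (subtraction set {2, 5, 7}):
g(0) = mex{} = 0
g(1) = mex{} = 0
g(2) = mex{0} = 1
g(3) = mex{0} = 1
g(4) = mex{1} = 0
g(5) = mex{0,1} = 2
g(6) = mex{0} = 1
g(7) = mex{0,1,2} = 3
g(8) = mex{0,1} = 2
g(9) = mex{0,1,3} = 2
g(10) = mex{1,2} = 0
g(11) = mex{0,1,2} = 3
So g(11) = 3.
Grundy values for stack B (subtraction set {2, 5, 6, 7}):
g(0) = mex{} = 0
g(1) = mex{} = 0
g(2) = mex{0} = 1
g(3) = mex{0} = 1
g(4) = mex{1} = 0
g(5) = mex{0,1} = 2
g(6) = mex{0} = 1
g(7) = mex{0,1,2} = 3
g(8) = mex{0,1} = 2
g(9) = mex{0,1,3} = 2
So g(9) = 2.
By the Sprague-Grundy theorem, the Grundy value of a sum of independent games is the XOR of the component values.
Combined value = 3 ⊕ 2 = 1.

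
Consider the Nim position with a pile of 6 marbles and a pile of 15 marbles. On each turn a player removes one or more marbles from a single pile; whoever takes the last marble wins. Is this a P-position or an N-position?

Nim-sum: 6 ⊕ 15 = 9.
The nim-sum is 9 ≠ 0, so this is an N-position: the player to move can win.

N-position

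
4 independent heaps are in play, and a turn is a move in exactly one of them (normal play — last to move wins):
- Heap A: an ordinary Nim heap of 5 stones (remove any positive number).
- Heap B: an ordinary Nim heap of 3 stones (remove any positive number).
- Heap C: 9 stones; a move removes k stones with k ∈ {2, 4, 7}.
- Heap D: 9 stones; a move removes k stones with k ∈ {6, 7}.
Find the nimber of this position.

7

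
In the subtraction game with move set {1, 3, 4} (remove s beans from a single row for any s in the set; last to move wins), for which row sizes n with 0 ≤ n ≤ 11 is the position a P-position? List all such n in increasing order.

Build the Grundy sequence with g(k) = mex{g(k−s) : s ∈ {1, 3, 4}, s ≤ k}:
g(0) = mex{} = 0
g(1) = mex{0} = 1
g(2) = mex{1} = 0
g(3) = mex{0} = 1
g(4) = mex{0,1} = 2
g(5) = mex{0,1,2} = 3
g(6) = mex{0,1,3} = 2
g(7) = mex{1,2} = 0
g(8) = mex{0,2,3} = 1
g(9) = mex{1,2,3} = 0
g(10) = mex{0,2} = 1
g(11) = mex{0,1} = 2
The P-positions (g = 0) in 0..11 are 0, 2, 7, 9.

0, 2, 7, 9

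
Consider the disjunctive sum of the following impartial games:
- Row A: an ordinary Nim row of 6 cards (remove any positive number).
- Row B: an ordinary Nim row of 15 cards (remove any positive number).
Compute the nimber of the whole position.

9

Row A is a plain Nim row of size 6, so its Grundy value is 6.
Row B is a plain Nim row of size 15, so its Grundy value is 15.
The value of a disjunctive sum is the nim-sum of the parts.
Combined value = 6 ⊕ 15 = 9.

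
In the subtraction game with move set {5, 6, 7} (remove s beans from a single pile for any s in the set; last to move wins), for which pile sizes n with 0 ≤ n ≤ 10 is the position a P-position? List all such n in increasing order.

0, 1, 2, 3, 4

Compute g(0), g(1), … for moves {5, 6, 7}:
g(0) = mex{} = 0
g(1) = mex{} = 0
g(2) = mex{} = 0
g(3) = mex{} = 0
g(4) = mex{} = 0
g(5) = mex{0} = 1
g(6) = mex{0} = 1
g(7) = mex{0} = 1
g(8) = mex{0} = 1
g(9) = mex{0} = 1
g(10) = mex{0,1} = 2
The P-positions (g = 0) in 0..10 are 0, 1, 2, 3, 4.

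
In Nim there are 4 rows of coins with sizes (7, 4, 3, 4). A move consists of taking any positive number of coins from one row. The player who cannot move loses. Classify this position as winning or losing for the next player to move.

Winning position

Write each in binary and XOR column by column:
  111  (7)
  100  (4)
  011  (3)
  100  (4)
  ---
  100  (4)
The nim-sum is 4 ≠ 0, so this is an N-position: the player to move can win.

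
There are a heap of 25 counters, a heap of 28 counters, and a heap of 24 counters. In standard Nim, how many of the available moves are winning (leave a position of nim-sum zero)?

Bitwise XOR of the heap sizes:
  11001  (25)
  11100  (28)
  11000  (24)
  -----
  11101  (29)
The overall nim-sum is X = 29. A heap of size p has a winning move iff p XOR X < p (reduce it to p XOR X).
  25: 25 XOR 29 = 4 < 25 — winning move (to 4).
  28: 28 XOR 29 = 1 < 28 — winning move (to 1).
  24: 24 XOR 29 = 5 < 24 — winning move (to 5).
That gives 3 winning moves.

3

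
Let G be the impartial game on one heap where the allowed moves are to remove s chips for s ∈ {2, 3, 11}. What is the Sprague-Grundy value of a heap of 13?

2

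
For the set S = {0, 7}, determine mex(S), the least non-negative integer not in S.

1

0 is in the set but 1 is not, so the mex is 1.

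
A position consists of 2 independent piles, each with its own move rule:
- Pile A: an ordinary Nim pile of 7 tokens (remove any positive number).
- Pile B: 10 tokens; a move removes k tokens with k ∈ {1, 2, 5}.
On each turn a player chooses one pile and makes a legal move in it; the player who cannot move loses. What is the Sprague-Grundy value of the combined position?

6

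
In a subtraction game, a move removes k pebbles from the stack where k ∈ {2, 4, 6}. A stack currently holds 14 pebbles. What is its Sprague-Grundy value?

Compute g(0), g(1), … for moves {2, 4, 6}:
k:     0  1  2  3  4  5  6  7  8  9 10 11 12 13 14
g(k):  0  0  1  1  2  2  3  3  0  0  1  1  2  2  3
So g(14) = 3.

3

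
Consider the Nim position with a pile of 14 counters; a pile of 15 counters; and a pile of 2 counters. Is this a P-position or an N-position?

Compute the nim-sum pairwise:
14 XOR 15 = 1
1 XOR 2 = 3
The nim-sum is 3 ≠ 0, so this is an N-position: the player to move can win.

N-position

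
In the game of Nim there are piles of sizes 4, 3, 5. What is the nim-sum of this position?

2

Bitwise XOR of the heap sizes:
  100  (4)
  011  (3)
  101  (5)
  ---
  010  (2)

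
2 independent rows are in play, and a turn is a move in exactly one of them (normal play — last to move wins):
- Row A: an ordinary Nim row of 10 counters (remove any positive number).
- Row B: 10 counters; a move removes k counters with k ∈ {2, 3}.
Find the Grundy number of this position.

Row A is a plain Nim row of size 10, so its Grundy value is 10.
Build the Grundy sequence for row B with g(k) = mex{g(k−s) : s ∈ {2, 3}, s ≤ k}:
k:     0  1  2  3  4  5  6  7  8  9 10
g(k):  0  0  1  1  2  0  0  1  1  2  0
So g(10) = 0.
The value of a disjunctive sum is the nim-sum of the parts.
Combined value = 10 ⊕ 0 = 10.

10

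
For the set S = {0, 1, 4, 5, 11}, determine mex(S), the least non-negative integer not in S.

The values 0, 1 are all present; 2 is the first non-negative integer missing from the set.

2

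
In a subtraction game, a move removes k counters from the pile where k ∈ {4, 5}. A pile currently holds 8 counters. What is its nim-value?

2

Compute g(0), g(1), … for moves {4, 5}:
g(0) = mex{} = 0
g(1) = mex{} = 0
g(2) = mex{} = 0
g(3) = mex{} = 0
g(4) = mex{0} = 1
g(5) = mex{0} = 1
g(6) = mex{0} = 1
g(7) = mex{0} = 1
g(8) = mex{0,1} = 2
So g(8) = 2.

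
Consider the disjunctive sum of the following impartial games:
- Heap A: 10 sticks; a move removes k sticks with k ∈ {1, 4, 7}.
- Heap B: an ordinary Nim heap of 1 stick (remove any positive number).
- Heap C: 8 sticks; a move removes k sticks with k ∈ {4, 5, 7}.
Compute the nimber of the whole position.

3

Grundy values for heap A (subtraction set {1, 4, 7}):
g(0) = mex{} = 0
g(1) = mex{0} = 1
g(2) = mex{1} = 0
g(3) = mex{0} = 1
g(4) = mex{0,1} = 2
g(5) = mex{1,2} = 0
g(6) = mex{0} = 1
g(7) = mex{0,1} = 2
g(8) = mex{1,2} = 0
g(9) = mex{0} = 1
g(10) = mex{1} = 0
So g(10) = 0.
Heap B is a plain Nim heap of size 1, so its Grundy value is 1.
Build the Grundy sequence for heap C with g(k) = mex{g(k−s) : s ∈ {4, 5, 7}, s ≤ k}:
k:     0  1  2  3  4  5  6  7  8
g(k):  0  0  0  0  1  1  1  1  2
So g(8) = 2.
The value of a disjunctive sum is the nim-sum of the parts.
Combined value = 0 XOR 1 XOR 2 = 3.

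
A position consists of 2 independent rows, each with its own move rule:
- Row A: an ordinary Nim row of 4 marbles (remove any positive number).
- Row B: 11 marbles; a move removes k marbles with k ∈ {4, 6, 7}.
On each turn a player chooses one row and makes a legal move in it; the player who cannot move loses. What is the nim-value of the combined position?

4

Row A is a plain Nim row of size 4, so its Grundy value is 4.
Build the Grundy sequence for row B with g(k) = mex{g(k−s) : s ∈ {4, 6, 7}, s ≤ k}:
k:     0  1  2  3  4  5  6  7  8  9 10 11
g(k):  0  0  0  0  1  1  1  1  2  2  2  0
So g(11) = 0.
By the Sprague-Grundy theorem, the Grundy value of a sum of independent games is the XOR of the component values.
Combined value = 4 XOR 0 = 4.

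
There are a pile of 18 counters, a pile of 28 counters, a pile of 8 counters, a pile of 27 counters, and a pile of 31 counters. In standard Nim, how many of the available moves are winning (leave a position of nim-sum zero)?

3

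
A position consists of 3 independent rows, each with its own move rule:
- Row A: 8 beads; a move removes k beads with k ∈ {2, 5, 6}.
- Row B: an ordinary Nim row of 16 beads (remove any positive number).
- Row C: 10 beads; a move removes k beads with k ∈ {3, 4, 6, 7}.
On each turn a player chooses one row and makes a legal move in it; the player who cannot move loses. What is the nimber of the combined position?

16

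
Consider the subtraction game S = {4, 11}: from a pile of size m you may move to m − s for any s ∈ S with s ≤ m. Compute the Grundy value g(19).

1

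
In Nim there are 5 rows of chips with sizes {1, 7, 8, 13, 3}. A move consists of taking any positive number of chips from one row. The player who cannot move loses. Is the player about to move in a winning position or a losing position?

Losing position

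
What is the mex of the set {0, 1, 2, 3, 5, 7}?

4

The values 0, 1, 2, 3 are all present; 4 is the first non-negative integer missing from the set.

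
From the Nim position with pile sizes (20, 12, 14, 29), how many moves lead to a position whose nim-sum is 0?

Bitwise XOR of the heap sizes:
  10100  (20)
  01100  (12)
  01110  (14)
  11101  (29)
  -----
  01011  (11)
The overall nim-sum is X = 11. A pile of size p has a winning move iff p XOR X < p (reduce it to p XOR X).
  20: 20 XOR 11 = 31 ≥ 20 — no move.
  12: 12 XOR 11 = 7 < 12 — winning move (to 7).
  14: 14 XOR 11 = 5 < 14 — winning move (to 5).
  29: 29 XOR 11 = 22 < 29 — winning move (to 22).
That gives 3 winning moves.

3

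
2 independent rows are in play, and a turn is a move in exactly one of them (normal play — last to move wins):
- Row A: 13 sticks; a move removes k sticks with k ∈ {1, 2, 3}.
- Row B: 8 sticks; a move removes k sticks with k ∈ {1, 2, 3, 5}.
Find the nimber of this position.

Grundy values for row A (subtraction set {1, 2, 3}):
g(0) = mex{} = 0
g(1) = mex{0} = 1
g(2) = mex{0,1} = 2
g(3) = mex{0,1,2} = 3
g(4) = mex{1,2,3} = 0
g(5) = mex{0,2,3} = 1
g(6) = mex{0,1,3} = 2
g(7) = mex{0,1,2} = 3
g(8) = mex{1,2,3} = 0
g(9) = mex{0,2,3} = 1
g(10) = mex{0,1,3} = 2
g(11) = mex{0,1,2} = 3
g(12) = mex{1,2,3} = 0
g(13) = mex{0,2,3} = 1
So g(13) = 1.
Grundy values for row B (subtraction set {1, 2, 3, 5}):
g(0) = mex{} = 0
g(1) = mex{0} = 1
g(2) = mex{0,1} = 2
g(3) = mex{0,1,2} = 3
g(4) = mex{1,2,3} = 0
g(5) = mex{0,2,3} = 1
g(6) = mex{0,1,3} = 2
g(7) = mex{0,1,2} = 3
g(8) = mex{1,2,3} = 0
So g(8) = 0.
By the Sprague-Grundy theorem, the Grundy value of a sum of independent games is the XOR of the component values.
Combined value = 1 ⊕ 0 = 1.

1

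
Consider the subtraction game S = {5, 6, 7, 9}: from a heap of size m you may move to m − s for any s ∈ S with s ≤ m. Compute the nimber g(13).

Build the Grundy sequence with g(k) = mex{g(k−s) : s ∈ {5, 6, 7, 9}, s ≤ k}:
g(0) = mex{} = 0
g(1) = mex{} = 0
g(2) = mex{} = 0
g(3) = mex{} = 0
g(4) = mex{} = 0
g(5) = mex{0} = 1
g(6) = mex{0} = 1
g(7) = mex{0} = 1
g(8) = mex{0} = 1
g(9) = mex{0} = 1
g(10) = mex{0,1} = 2
g(11) = mex{0,1} = 2
g(12) = mex{0,1} = 2
g(13) = mex{0,1} = 2
So g(13) = 2.

2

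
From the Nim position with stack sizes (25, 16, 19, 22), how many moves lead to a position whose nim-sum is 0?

Nim-sum: 25 XOR 16 XOR 19 XOR 22 = 12.
The overall nim-sum is X = 12. A stack of size p has a winning move iff p XOR X < p (reduce it to p XOR X).
  25: 25 XOR 12 = 21 < 25 — winning move (to 21).
  16: 16 XOR 12 = 28 ≥ 16 — no move.
  19: 19 XOR 12 = 31 ≥ 19 — no move.
  22: 22 XOR 12 = 26 ≥ 22 — no move.
That gives 1 winning move.

1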